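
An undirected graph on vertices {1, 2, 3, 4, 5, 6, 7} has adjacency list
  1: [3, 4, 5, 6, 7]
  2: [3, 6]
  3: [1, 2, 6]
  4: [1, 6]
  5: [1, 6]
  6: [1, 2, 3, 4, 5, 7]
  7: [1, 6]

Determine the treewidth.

A width-2 tree decomposition is:
Bags: B1 = {1, 6, 7}  B2 = {1, 4, 6}  B3 = {1, 3, 6}  B4 = {2, 3, 6}  B5 = {1, 5, 6}
Tree: B1–B2, B1–B3, B3–B4, B3–B5
Every bag has size at most 3, so the width is 3 − 1 = 2 and tw(G) ≤ 2. For the lower bound, the 3 vertices {1, 3, 6} are pairwise adjacent, and any tree decomposition puts a clique entirely inside one bag — forcing width ≥ 2. Hence tw(G) = 2 exactly.

2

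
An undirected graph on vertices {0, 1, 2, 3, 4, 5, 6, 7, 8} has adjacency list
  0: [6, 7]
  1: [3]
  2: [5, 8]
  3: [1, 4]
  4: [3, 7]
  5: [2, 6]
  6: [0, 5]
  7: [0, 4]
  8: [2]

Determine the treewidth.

A width-1 tree decomposition is:
Bags: B1 = {1, 3}  B2 = {3, 4}  B3 = {4, 7}  B4 = {0, 7}  B5 = {0, 6}  B6 = {5, 6}  B7 = {2, 5}  B8 = {2, 8}
Tree: B1–B2, B2–B3, B3–B4, B4–B5, B5–B6, B6–B7, B7–B8
Each bag holds 2 vertices, so the decomposition has width 1, which upper-bounds the treewidth. Since G has at least one edge (e.g. 1–3), it is not an edgeless graph, so tw(G) ≥ 1. Hence tw(G) = 1 exactly.

1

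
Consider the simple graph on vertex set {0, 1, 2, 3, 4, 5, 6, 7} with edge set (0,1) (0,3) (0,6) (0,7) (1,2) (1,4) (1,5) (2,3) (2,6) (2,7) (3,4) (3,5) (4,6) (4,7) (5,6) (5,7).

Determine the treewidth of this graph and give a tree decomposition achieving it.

Treewidth 4.
Bags: B1 = {0, 1, 3, 6, 7}  B2 = {1, 2, 3, 6, 7}  B3 = {1, 3, 4, 6, 7}  B4 = {1, 3, 5, 6, 7}
Tree: B1–B2, B2–B3, B3–B4

Each bag holds 5 vertices, so the decomposition has width 4, which upper-bounds the treewidth. For the lower bound: the 5 vertex sets {0,6}, {2,7}, {1,4}, {3}, {5} are disjoint, each induces a connected subgraph, and every pair is joined by at least one edge of G. Contracting each set to a single vertex therefore yields K_{5} as a minor, and since treewidth is minor-monotone, tw(G) ≥ tw(K_{5}) = 4. Combining the bounds, tw(G) = 4.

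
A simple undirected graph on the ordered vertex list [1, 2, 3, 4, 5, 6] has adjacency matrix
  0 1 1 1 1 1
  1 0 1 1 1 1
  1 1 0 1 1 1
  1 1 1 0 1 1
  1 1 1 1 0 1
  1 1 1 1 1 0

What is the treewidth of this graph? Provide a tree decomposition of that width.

Treewidth 5.
One such decomposition:
Bags: B1 = {1, 2, 3, 4, 5, 6}
Tree: (single bag)

A single bag containing all 6 vertices is trivially a valid decomposition of width 5. Conversely, {1, 2, 3, 4, 5, 6} is a clique of size 6, and the vertices of any clique must share a bag in every tree decomposition; so some bag has ≥ 6 vertices and tw(G) ≥ 5. Hence tw(G) = 5 exactly.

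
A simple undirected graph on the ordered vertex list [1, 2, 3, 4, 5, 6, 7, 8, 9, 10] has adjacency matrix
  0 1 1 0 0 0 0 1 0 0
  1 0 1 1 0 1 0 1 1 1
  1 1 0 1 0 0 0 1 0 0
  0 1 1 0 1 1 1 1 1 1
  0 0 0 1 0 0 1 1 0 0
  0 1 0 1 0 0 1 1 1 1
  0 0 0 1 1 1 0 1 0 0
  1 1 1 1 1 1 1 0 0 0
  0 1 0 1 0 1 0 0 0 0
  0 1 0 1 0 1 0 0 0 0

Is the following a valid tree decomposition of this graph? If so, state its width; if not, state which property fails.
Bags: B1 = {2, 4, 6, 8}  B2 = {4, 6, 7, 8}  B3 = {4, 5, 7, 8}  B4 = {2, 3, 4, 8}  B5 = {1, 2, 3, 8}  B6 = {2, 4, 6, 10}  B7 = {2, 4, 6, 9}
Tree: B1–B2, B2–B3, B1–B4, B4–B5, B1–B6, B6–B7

Checking the three conditions: (i) the bags cover all of {1, 2, 3, 4, 5, 6, 7, 8, 9, 10}; (ii) for each edge, some bag contains both endpoints; (iii) the bags containing any fixed vertex form a subtree. All hold, so the decomposition is valid with width 4 − 1 = 3.

Yes; width 3.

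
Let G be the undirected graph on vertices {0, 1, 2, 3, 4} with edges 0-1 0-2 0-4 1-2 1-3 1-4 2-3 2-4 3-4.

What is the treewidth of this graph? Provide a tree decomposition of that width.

Treewidth 3.
One such decomposition:
Bags: B1 = {0, 1, 2, 4}  B2 = {1, 2, 3, 4}
Tree: B1–B2

Each bag holds 4 vertices, so the decomposition has width 3, which upper-bounds the treewidth. For the lower bound, the 4 vertices {0, 1, 2, 4} are pairwise adjacent, and any tree decomposition puts a clique entirely inside one bag — forcing width ≥ 3. Therefore the treewidth is 3.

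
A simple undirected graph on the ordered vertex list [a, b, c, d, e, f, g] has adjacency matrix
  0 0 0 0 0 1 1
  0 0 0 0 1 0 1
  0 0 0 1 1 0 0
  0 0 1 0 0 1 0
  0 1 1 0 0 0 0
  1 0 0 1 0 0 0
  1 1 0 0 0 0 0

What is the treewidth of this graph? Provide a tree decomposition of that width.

Treewidth 2.
Bags: B1 = {c, d, e}  B2 = {d, e, f}  B3 = {a, e, f}  B4 = {a, e, g}  B5 = {b, e, g}
Tree: B1–B2, B2–B3, B3–B4, B4–B5

The largest bag has 3 vertices, giving width 2; this decomposition certifies tw(G) ≤ 2. For the lower bound, G contains the cycle e–c–d–f–a–g–b–e, so G is not a forest; only forests have treewidth ≤ 1, hence tw(G) ≥ 2. Therefore the treewidth is 2.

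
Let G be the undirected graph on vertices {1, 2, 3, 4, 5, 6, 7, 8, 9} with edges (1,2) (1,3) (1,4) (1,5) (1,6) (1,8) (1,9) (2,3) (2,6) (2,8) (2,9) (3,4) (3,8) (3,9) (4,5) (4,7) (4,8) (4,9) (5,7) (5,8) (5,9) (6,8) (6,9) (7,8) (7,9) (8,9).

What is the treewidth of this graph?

A width-4 tree decomposition is:
Bags: B1 = {1, 2, 3, 8, 9}  B2 = {1, 3, 4, 8, 9}  B3 = {1, 4, 5, 8, 9}  B4 = {1, 2, 6, 8, 9}  B5 = {4, 5, 7, 8, 9}
Tree: B1–B2, B2–B3, B1–B4, B3–B5
Every bag has size at most 5, so the width is 5 − 1 = 4 and tw(G) ≤ 4. For the lower bound, the 5 vertices {1, 2, 3, 8, 9} are pairwise adjacent, and any tree decomposition puts a clique entirely inside one bag — forcing width ≥ 4. Therefore the treewidth is 4.

4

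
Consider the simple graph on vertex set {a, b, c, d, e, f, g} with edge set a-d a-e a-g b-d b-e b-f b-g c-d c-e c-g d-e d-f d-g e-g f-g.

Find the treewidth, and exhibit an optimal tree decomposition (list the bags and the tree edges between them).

Treewidth 3.
One such decomposition:
Bags: B1 = {c, d, e, g}  B2 = {b, d, e, g}  B3 = {a, d, e, g}  B4 = {b, d, f, g}
Tree: B1–B2, B2–B3, B2–B4

The largest bag has 4 vertices, giving width 3; this decomposition certifies tw(G) ≤ 3. For the lower bound, the 4 vertices {c, d, e, g} are pairwise adjacent, and any tree decomposition puts a clique entirely inside one bag — forcing width ≥ 3. The upper and lower bounds meet at 3, so that is the treewidth.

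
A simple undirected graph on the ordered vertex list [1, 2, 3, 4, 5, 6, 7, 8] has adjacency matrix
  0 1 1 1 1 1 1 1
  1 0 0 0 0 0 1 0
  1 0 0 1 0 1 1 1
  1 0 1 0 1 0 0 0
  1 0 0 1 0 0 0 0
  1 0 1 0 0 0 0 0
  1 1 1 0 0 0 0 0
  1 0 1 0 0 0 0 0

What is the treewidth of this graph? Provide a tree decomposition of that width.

Every bag has size at most 3, so the width is 3 − 1 = 2 and tw(G) ≤ 2. For the lower bound, the 3 vertices {1, 2, 7} are pairwise adjacent, and any tree decomposition puts a clique entirely inside one bag — forcing width ≥ 2. Therefore the treewidth is 2.

Treewidth 2.
One such decomposition:
Bags: B1 = {1, 2, 7}  B2 = {1, 3, 7}  B3 = {1, 3, 4}  B4 = {1, 3, 8}  B5 = {1, 4, 5}  B6 = {1, 3, 6}
Tree: B1–B2, B2–B3, B3–B4, B3–B5, B2–B6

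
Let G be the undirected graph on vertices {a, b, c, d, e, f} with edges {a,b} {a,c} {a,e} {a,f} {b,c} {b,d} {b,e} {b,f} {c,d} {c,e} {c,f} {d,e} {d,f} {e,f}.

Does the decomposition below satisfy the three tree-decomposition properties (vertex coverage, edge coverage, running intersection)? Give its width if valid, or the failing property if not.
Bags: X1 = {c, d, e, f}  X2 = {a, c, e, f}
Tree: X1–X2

A tree decomposition must satisfy three properties: every vertex lies in some bag; for every edge, both endpoints lie together in some bag; and for every vertex, the bags containing it form a connected subtree. Here vertex b appears in no bag, so the decomposition is invalid.

No — vertex b appears in no bag.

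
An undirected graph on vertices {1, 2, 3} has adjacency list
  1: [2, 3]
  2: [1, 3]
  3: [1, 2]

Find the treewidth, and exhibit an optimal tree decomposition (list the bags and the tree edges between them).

A single bag containing all 3 vertices is trivially a valid decomposition of width 2. For the lower bound, the 3 vertices {1, 2, 3} are pairwise adjacent, and any tree decomposition puts a clique entirely inside one bag — forcing width ≥ 2. The upper and lower bounds meet at 2, so that is the treewidth.

Treewidth 2.
Bags: B1 = {1, 2, 3}
Tree: (single bag)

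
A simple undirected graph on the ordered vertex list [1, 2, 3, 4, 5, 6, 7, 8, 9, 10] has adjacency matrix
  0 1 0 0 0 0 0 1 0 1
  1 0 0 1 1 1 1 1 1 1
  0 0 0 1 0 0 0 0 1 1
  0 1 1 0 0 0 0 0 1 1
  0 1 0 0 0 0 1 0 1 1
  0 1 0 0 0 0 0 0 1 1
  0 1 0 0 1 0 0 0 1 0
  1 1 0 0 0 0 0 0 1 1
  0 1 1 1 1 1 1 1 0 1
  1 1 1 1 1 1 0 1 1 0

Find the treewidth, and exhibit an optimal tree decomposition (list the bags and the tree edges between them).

Every bag has size at most 4, so the width is 4 − 1 = 3 and tw(G) ≤ 3. Conversely, {1, 2, 8, 10} is a clique of size 4, and the vertices of any clique must share a bag in every tree decomposition; so some bag has ≥ 4 vertices and tw(G) ≥ 3. Combining the bounds, tw(G) = 3.

Treewidth 3.
One optimal decomposition is:
Bags: B1 = {2, 4, 9, 10}  B2 = {2, 6, 9, 10}  B3 = {2, 5, 9, 10}  B4 = {3, 4, 9, 10}  B5 = {2, 8, 9, 10}  B6 = {1, 2, 8, 10}  B7 = {2, 5, 7, 9}
Tree: B1–B2, B1–B3, B1–B4, B1–B5, B5–B6, B3–B7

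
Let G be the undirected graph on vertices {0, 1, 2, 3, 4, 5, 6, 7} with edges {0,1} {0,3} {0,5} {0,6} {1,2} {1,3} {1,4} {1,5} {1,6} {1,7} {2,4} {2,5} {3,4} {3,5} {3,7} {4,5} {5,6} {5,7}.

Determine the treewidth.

3

A width-3 tree decomposition is:
Bags: B1 = {1, 3, 4, 5}  B2 = {1, 3, 5, 7}  B3 = {0, 1, 3, 5}  B4 = {1, 2, 4, 5}  B5 = {0, 1, 5, 6}
Tree: B1–B2, B2–B3, B1–B4, B3–B5
Each bag holds 4 vertices, so the decomposition has width 3, which upper-bounds the treewidth. Conversely, {1, 2, 4, 5} is a clique of size 4, and the vertices of any clique must share a bag in every tree decomposition; so some bag has ≥ 4 vertices and tw(G) ≥ 3. Therefore the treewidth is 3.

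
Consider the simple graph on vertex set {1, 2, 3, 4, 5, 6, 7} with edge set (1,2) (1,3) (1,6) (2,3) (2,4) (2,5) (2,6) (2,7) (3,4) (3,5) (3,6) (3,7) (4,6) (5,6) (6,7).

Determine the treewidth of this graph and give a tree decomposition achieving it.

Every bag has size at most 4, so the width is 4 − 1 = 3 and tw(G) ≤ 3. Conversely, {1, 2, 3, 6} is a clique of size 4, and the vertices of any clique must share a bag in every tree decomposition; so some bag has ≥ 4 vertices and tw(G) ≥ 3. Combining the bounds, tw(G) = 3.

Treewidth 3.
One optimal decomposition is:
Bags: B1 = {2, 3, 6, 7}  B2 = {2, 3, 5, 6}  B3 = {1, 2, 3, 6}  B4 = {2, 3, 4, 6}
Tree: B1–B2, B2–B3, B1–B4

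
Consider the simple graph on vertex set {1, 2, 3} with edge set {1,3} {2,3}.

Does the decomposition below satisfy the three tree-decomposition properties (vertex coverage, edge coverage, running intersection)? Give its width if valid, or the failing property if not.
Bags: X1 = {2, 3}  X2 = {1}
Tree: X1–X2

No — edge (3,1) lies in no bag.

A tree decomposition must satisfy three properties: every vertex lies in some bag; for every edge, both endpoints lie together in some bag; and for every vertex, the bags containing it form a connected subtree. Here edge (3,1) lies in no bag, so the decomposition is invalid.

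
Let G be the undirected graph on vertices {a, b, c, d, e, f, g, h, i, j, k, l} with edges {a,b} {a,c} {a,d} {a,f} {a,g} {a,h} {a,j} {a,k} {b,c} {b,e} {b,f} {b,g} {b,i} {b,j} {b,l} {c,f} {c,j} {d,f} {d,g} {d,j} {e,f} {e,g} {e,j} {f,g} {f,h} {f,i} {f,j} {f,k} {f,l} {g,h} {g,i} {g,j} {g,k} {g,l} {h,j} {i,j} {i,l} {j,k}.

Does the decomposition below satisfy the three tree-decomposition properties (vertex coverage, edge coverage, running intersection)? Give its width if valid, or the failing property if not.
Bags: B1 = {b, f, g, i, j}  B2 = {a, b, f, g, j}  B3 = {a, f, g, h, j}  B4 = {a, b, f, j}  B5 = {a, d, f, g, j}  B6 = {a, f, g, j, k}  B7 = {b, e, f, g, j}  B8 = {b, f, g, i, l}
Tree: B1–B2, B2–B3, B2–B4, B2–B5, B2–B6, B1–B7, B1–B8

No — vertex c appears in no bag.

A tree decomposition must satisfy three properties: every vertex lies in some bag; for every edge, both endpoints lie together in some bag; and for every vertex, the bags containing it form a connected subtree. Here vertex c appears in no bag, so the decomposition is invalid.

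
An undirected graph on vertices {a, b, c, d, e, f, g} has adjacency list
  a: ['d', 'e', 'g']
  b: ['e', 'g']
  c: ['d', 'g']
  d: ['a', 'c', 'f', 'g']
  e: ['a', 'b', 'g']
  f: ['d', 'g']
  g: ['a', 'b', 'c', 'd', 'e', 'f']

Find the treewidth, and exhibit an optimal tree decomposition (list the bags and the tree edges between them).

Treewidth 2.
One optimal decomposition is:
Bags: B1 = {a, e, g}  B2 = {b, e, g}  B3 = {a, d, g}  B4 = {c, d, g}  B5 = {d, f, g}
Tree: B1–B2, B1–B3, B3–B4, B3–B5

Every bag has size at most 3, so the width is 3 − 1 = 2 and tw(G) ≤ 2. Conversely, {d, f, g} is a clique of size 3, and the vertices of any clique must share a bag in every tree decomposition; so some bag has ≥ 3 vertices and tw(G) ≥ 2. Combining the bounds, tw(G) = 2.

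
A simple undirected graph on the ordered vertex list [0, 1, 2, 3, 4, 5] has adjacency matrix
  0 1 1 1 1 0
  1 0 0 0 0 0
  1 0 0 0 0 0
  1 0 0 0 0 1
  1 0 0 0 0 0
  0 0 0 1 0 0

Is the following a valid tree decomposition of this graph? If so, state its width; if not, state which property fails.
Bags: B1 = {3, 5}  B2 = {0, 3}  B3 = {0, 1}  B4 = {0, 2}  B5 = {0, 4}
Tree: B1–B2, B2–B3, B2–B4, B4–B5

Every vertex of G appears in some bag (union = {0, 1, 2, 3, 4, 5}); every edge is covered by a bag; and for each vertex v the set of bags containing v is connected in the bag tree. The decomposition is therefore valid. The largest bag has 2 vertices, so the width is 1.

Yes; width 1.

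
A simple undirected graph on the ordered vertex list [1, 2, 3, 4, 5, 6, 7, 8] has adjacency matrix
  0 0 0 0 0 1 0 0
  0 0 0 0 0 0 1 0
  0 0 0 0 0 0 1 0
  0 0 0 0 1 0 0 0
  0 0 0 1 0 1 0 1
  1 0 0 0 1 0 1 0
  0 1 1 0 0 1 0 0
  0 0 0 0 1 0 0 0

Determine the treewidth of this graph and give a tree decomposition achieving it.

The largest bag has 2 vertices, giving width 1; this decomposition certifies tw(G) ≤ 1. Any graph with an edge has treewidth ≥ 1, and G has the edge 5–8. The upper and lower bounds meet at 1, so that is the treewidth.

Treewidth 1.
Bags: B1 = {5, 8}  B2 = {5, 6}  B3 = {6, 7}  B4 = {2, 7}  B5 = {1, 6}  B6 = {3, 7}  B7 = {4, 5}
Tree: B1–B2, B2–B3, B3–B4, B3–B5, B3–B6, B2–B7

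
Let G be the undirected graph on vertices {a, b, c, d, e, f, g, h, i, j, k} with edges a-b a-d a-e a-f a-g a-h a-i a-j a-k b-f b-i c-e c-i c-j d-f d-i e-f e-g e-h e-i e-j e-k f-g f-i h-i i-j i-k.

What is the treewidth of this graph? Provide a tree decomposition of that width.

Each bag holds 4 vertices, so the decomposition has width 3, which upper-bounds the treewidth. For the lower bound, the 4 vertices {a, e, f, g} are pairwise adjacent, and any tree decomposition puts a clique entirely inside one bag — forcing width ≥ 3. Therefore the treewidth is 3.

Treewidth 3.
Bags: B1 = {a, e, i, j}  B2 = {a, e, f, i}  B3 = {a, d, f, i}  B4 = {a, e, h, i}  B5 = {a, b, f, i}  B6 = {c, e, i, j}  B7 = {a, e, i, k}  B8 = {a, e, f, g}
Tree: B1–B2, B2–B3, B2–B4, B3–B5, B1–B6, B4–B7, B2–B8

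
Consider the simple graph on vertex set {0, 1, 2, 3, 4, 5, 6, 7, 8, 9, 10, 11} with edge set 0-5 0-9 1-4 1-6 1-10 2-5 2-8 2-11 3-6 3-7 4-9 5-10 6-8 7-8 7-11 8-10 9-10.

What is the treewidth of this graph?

A width-3 tree decomposition is:
Bags: B1 = {2, 3, 7, 11}  B2 = {2, 3, 7, 8}  B3 = {2, 3, 6, 8}  B4 = {2, 5, 6, 8}  B5 = {5, 6, 8, 10}  B6 = {1, 5, 6, 10}  B7 = {0, 1, 5, 10}  B8 = {0, 1, 9, 10}  B9 = {0, 1, 4, 9}
Tree: B1–B2, B2–B3, B3–B4, B4–B5, B5–B6, B6–B7, B7–B8, B8–B9
Each bag holds 4 vertices, so the decomposition has width 3, which upper-bounds the treewidth. For the lower bound: the 4 vertex sets {3,7,11}, {2}, {8}, {1,5,6,10} are disjoint, each induces a connected subgraph, and every pair is joined by at least one edge of G. Contracting each set to a single vertex therefore yields K_{4} as a minor, and since treewidth is minor-monotone, tw(G) ≥ tw(K_{4}) = 3. Therefore the treewidth is 3.

3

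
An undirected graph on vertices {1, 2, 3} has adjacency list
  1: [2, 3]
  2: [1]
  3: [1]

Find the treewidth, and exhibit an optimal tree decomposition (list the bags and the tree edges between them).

Each bag holds 2 vertices, so the decomposition has width 1, which upper-bounds the treewidth. Since G has at least one edge (e.g. 1–3), it is not an edgeless graph, so tw(G) ≥ 1. Hence tw(G) = 1 exactly.

Treewidth 1.
One optimal decomposition is:
Bags: B1 = {1, 3}  B2 = {1, 2}
Tree: B1–B2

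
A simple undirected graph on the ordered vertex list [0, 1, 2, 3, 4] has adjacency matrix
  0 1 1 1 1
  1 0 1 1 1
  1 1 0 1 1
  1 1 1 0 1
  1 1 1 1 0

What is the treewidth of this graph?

4

A width-4 tree decomposition is:
Bags: B1 = {0, 1, 2, 3, 4}
Tree: (single bag)
With just one bag of size 5, the width is 5 − 1 = 4, so tw(G) ≤ 4. For the lower bound, the 5 vertices {0, 1, 2, 3, 4} are pairwise adjacent, and any tree decomposition puts a clique entirely inside one bag — forcing width ≥ 4. Therefore the treewidth is 4.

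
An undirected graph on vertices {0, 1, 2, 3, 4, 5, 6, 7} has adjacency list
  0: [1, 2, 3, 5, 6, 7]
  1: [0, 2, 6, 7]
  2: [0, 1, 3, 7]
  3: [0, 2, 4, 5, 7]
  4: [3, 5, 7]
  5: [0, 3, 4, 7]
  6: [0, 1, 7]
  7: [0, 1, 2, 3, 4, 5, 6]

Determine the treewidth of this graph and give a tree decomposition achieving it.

The largest bag has 4 vertices, giving width 3; this decomposition certifies tw(G) ≤ 3. Conversely, {0, 1, 2, 7} is a clique of size 4, and the vertices of any clique must share a bag in every tree decomposition; so some bag has ≥ 4 vertices and tw(G) ≥ 3. Therefore the treewidth is 3.

Treewidth 3.
Bags: B1 = {0, 2, 3, 7}  B2 = {0, 1, 2, 7}  B3 = {0, 3, 5, 7}  B4 = {0, 1, 6, 7}  B5 = {3, 4, 5, 7}
Tree: B1–B2, B1–B3, B2–B4, B3–B5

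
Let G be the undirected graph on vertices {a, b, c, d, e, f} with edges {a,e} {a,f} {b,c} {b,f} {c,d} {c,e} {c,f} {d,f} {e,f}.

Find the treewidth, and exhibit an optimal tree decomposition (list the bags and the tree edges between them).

Each bag holds 3 vertices, so the decomposition has width 2, which upper-bounds the treewidth. For the lower bound, the 3 vertices {c, d, f} are pairwise adjacent, and any tree decomposition puts a clique entirely inside one bag — forcing width ≥ 2. Therefore the treewidth is 2.

Treewidth 2.
Bags: B1 = {b, c, f}  B2 = {c, e, f}  B3 = {a, e, f}  B4 = {c, d, f}
Tree: B1–B2, B2–B3, B1–B4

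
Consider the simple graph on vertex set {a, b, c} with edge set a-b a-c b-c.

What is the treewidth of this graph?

A width-2 tree decomposition is:
Bags: B1 = {a, b, c}
Tree: (single bag)
With just one bag of size 3, the width is 3 − 1 = 2, so tw(G) ≤ 2. On the other hand G contains the 3-clique {a, b, c}. A clique must lie in a single bag of any decomposition, so no decomposition can have width below 2. The upper and lower bounds meet at 2, so that is the treewidth.

2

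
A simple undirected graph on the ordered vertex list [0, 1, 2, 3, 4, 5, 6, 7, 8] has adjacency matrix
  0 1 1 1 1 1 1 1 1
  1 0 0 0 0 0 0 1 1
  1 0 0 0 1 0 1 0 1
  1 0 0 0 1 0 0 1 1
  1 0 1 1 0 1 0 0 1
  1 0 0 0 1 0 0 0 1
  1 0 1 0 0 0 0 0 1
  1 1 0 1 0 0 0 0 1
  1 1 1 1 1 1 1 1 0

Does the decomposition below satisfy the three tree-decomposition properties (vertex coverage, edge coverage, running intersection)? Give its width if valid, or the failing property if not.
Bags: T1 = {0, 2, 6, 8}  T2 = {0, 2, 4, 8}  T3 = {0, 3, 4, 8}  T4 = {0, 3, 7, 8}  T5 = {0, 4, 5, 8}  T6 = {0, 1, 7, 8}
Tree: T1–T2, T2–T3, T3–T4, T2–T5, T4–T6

Vertex coverage: the bags together contain {0, 1, 2, 3, 4, 5, 6, 7, 8}, the full vertex set. Edge coverage: each edge of G has both endpoints in at least one bag. Running intersection: for every vertex, the bags containing it form a connected subtree. All three properties hold, so this is a valid tree decomposition of width max|bag| − 1 = 3, and hence tw(G) ≤ 3.

Yes; width 3.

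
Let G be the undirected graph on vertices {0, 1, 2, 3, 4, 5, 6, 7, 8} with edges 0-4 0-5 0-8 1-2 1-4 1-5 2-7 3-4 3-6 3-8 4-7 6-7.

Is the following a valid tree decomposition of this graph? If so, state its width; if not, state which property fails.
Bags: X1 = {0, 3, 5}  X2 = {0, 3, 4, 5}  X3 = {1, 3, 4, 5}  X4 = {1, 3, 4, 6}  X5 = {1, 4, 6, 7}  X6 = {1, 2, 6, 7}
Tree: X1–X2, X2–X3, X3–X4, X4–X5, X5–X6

No — vertex 8 appears in no bag.

A tree decomposition must satisfy three properties: every vertex lies in some bag; for every edge, both endpoints lie together in some bag; and for every vertex, the bags containing it form a connected subtree. Here vertex 8 appears in no bag, so the decomposition is invalid.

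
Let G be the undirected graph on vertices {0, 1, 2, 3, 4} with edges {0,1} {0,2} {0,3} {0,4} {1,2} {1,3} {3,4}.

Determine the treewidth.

2

A width-2 tree decomposition is:
Bags: B1 = {0, 3, 4}  B2 = {0, 1, 3}  B3 = {0, 1, 2}
Tree: B1–B2, B2–B3
Each bag holds 3 vertices, so the decomposition has width 2, which upper-bounds the treewidth. On the other hand G contains the 3-clique {0, 1, 2}. A clique must lie in a single bag of any decomposition, so no decomposition can have width below 2. Combining the bounds, tw(G) = 2.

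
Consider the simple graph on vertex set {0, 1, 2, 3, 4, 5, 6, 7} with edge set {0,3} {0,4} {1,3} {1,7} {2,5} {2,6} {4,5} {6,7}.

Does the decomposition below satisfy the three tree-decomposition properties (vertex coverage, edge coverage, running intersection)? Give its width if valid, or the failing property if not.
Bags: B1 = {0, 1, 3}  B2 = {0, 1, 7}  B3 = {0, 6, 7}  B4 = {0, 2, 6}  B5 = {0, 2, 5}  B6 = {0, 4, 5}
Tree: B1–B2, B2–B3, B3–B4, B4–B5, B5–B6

Yes; width 2.

Vertex coverage: the bags together contain {0, 1, 2, 3, 4, 5, 6, 7}, the full vertex set. Edge coverage: each edge of G has both endpoints in at least one bag. Running intersection: for every vertex, the bags containing it form a connected subtree. All three properties hold, so this is a valid tree decomposition of width max|bag| − 1 = 2, and hence tw(G) ≤ 2.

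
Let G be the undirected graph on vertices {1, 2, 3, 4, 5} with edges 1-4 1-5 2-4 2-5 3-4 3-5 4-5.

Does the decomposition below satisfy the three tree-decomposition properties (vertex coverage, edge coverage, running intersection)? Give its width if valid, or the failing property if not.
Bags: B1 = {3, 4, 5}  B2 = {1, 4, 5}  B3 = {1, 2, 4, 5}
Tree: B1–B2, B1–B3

A tree decomposition must satisfy three properties: every vertex lies in some bag; for every edge, both endpoints lie together in some bag; and for every vertex, the bags containing it form a connected subtree. Here bags containing vertex 1 are not connected in the tree, so the decomposition is invalid.

No — bags containing vertex 1 are not connected in the tree.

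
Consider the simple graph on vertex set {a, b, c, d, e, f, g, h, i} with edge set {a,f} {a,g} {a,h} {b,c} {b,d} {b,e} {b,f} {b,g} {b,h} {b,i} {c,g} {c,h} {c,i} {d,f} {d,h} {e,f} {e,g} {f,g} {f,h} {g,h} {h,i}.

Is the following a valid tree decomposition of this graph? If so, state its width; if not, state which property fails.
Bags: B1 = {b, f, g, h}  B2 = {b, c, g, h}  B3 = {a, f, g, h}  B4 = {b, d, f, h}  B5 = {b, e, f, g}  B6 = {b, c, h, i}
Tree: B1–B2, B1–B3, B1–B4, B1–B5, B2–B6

Yes; width 3.

Every vertex of G appears in some bag (union = {a, b, c, d, e, f, g, h, i}); every edge is covered by a bag; and for each vertex v the set of bags containing v is connected in the bag tree. The decomposition is therefore valid. The largest bag has 4 vertices, so the width is 3.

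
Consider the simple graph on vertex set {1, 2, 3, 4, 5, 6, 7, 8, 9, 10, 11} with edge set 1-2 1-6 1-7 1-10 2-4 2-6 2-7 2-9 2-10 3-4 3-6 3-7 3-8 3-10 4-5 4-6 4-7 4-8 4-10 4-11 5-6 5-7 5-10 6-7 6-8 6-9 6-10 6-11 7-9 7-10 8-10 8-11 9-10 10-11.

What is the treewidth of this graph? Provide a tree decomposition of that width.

Every bag has size at most 5, so the width is 5 − 1 = 4 and tw(G) ≤ 4. On the other hand G contains the 5-clique {1, 2, 6, 7, 10}. A clique must lie in a single bag of any decomposition, so no decomposition can have width below 4. The upper and lower bounds meet at 4, so that is the treewidth.

Treewidth 4.
Bags: B1 = {2, 4, 6, 7, 10}  B2 = {1, 2, 6, 7, 10}  B3 = {3, 4, 6, 7, 10}  B4 = {4, 5, 6, 7, 10}  B5 = {2, 6, 7, 9, 10}  B6 = {3, 4, 6, 8, 10}  B7 = {4, 6, 8, 10, 11}
Tree: B1–B2, B1–B3, B3–B4, B2–B5, B3–B6, B6–B7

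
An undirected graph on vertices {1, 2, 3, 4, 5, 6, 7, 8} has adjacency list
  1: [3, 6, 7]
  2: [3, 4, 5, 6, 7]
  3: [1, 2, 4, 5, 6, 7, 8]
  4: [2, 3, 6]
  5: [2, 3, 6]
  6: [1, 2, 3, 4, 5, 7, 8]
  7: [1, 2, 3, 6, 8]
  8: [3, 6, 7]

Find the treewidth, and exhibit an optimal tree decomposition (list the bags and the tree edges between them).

Treewidth 3.
One optimal decomposition is:
Bags: B1 = {2, 3, 6, 7}  B2 = {1, 3, 6, 7}  B3 = {2, 3, 4, 6}  B4 = {3, 6, 7, 8}  B5 = {2, 3, 5, 6}
Tree: B1–B2, B1–B3, B1–B4, B1–B5

The largest bag has 4 vertices, giving width 3; this decomposition certifies tw(G) ≤ 3. Conversely, {3, 6, 7, 8} is a clique of size 4, and the vertices of any clique must share a bag in every tree decomposition; so some bag has ≥ 4 vertices and tw(G) ≥ 3. Therefore the treewidth is 3.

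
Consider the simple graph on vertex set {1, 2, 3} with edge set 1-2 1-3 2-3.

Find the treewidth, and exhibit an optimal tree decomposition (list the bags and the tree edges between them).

A single bag containing all 3 vertices is trivially a valid decomposition of width 2. Conversely, {1, 2, 3} is a clique of size 3, and the vertices of any clique must share a bag in every tree decomposition; so some bag has ≥ 3 vertices and tw(G) ≥ 2. The upper and lower bounds meet at 2, so that is the treewidth.

Treewidth 2.
Bags: B1 = {1, 2, 3}
Tree: (single bag)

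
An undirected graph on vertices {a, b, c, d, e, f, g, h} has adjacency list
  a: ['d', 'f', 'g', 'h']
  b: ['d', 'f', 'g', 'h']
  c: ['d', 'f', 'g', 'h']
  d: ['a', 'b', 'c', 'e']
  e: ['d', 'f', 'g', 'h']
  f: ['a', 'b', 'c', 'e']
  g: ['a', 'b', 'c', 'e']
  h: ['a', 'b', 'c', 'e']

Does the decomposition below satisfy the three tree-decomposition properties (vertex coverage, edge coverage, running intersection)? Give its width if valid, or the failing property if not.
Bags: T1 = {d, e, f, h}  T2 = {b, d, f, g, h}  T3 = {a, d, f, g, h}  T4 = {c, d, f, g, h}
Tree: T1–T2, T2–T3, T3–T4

No — edge (g,e) lies in no bag.

A tree decomposition must satisfy three properties: every vertex lies in some bag; for every edge, both endpoints lie together in some bag; and for every vertex, the bags containing it form a connected subtree. Here edge (g,e) lies in no bag, so the decomposition is invalid.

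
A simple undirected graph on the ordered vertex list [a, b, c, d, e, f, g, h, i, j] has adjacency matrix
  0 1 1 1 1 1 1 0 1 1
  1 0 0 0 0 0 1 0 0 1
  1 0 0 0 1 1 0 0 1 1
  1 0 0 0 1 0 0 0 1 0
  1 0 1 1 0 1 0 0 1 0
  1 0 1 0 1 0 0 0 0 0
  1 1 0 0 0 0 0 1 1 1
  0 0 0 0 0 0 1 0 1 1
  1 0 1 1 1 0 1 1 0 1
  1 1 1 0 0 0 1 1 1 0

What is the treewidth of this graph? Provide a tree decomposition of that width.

Every bag has size at most 4, so the width is 4 − 1 = 3 and tw(G) ≤ 3. For the lower bound, the 4 vertices {g, h, i, j} are pairwise adjacent, and any tree decomposition puts a clique entirely inside one bag — forcing width ≥ 3. The upper and lower bounds meet at 3, so that is the treewidth.

Treewidth 3.
Bags: B1 = {a, c, e, i}  B2 = {a, c, i, j}  B3 = {a, g, i, j}  B4 = {a, b, g, j}  B5 = {a, d, e, i}  B6 = {g, h, i, j}  B7 = {a, c, e, f}
Tree: B1–B2, B2–B3, B3–B4, B1–B5, B3–B6, B1–B7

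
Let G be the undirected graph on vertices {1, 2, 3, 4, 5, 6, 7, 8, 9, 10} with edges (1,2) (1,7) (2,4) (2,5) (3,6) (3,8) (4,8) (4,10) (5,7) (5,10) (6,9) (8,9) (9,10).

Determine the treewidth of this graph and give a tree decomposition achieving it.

Treewidth 2.
One optimal decomposition is:
Bags: B1 = {3, 6, 9}  B2 = {3, 8, 9}  B3 = {8, 9, 10}  B4 = {4, 8, 10}  B5 = {4, 5, 10}  B6 = {2, 4, 5}  B7 = {2, 5, 7}  B8 = {1, 2, 7}
Tree: B1–B2, B2–B3, B3–B4, B4–B5, B5–B6, B6–B7, B7–B8

Every bag has size at most 3, so the width is 3 − 1 = 2 and tw(G) ≤ 2. For the lower bound, G contains the cycle 6–3–8–9–6, so G is not a forest; only forests have treewidth ≤ 1, hence tw(G) ≥ 2. Therefore the treewidth is 2.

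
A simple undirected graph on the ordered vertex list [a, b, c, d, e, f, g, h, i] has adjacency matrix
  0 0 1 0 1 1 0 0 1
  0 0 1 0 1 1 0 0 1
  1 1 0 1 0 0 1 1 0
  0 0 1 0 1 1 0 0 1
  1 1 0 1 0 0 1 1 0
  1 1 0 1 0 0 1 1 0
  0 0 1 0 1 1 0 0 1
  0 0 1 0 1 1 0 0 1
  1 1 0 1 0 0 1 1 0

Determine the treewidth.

A width-4 tree decomposition is:
Bags: B1 = {c, e, f, h, i}  B2 = {c, e, f, g, i}  B3 = {a, c, e, f, i}  B4 = {b, c, e, f, i}  B5 = {c, d, e, f, i}
Tree: B1–B2, B2–B3, B3–B4, B4–B5
Each bag holds 5 vertices, so the decomposition has width 4, which upper-bounds the treewidth. For the lower bound: the 5 vertex sets {c,h}, {g,i}, {a,f}, {e}, {b} are disjoint, each induces a connected subgraph, and every pair is joined by at least one edge of G. Contracting each set to a single vertex therefore yields K_{5} as a minor, and since treewidth is minor-monotone, tw(G) ≥ tw(K_{5}) = 4. Therefore the treewidth is 4.

4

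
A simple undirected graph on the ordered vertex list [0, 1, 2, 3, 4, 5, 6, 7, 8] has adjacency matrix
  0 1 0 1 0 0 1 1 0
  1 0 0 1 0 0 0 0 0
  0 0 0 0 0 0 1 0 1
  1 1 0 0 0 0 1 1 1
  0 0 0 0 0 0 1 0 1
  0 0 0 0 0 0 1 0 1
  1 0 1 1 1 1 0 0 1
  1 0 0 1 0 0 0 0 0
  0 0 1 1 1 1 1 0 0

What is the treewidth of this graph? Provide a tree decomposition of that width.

The largest bag has 3 vertices, giving width 2; this decomposition certifies tw(G) ≤ 2. Conversely, {0, 1, 3} is a clique of size 3, and the vertices of any clique must share a bag in every tree decomposition; so some bag has ≥ 3 vertices and tw(G) ≥ 2. Hence tw(G) = 2 exactly.

Treewidth 2.
Bags: B1 = {3, 6, 8}  B2 = {2, 6, 8}  B3 = {0, 3, 6}  B4 = {4, 6, 8}  B5 = {5, 6, 8}  B6 = {0, 1, 3}  B7 = {0, 3, 7}
Tree: B1–B2, B1–B3, B1–B4, B4–B5, B3–B6, B3–B7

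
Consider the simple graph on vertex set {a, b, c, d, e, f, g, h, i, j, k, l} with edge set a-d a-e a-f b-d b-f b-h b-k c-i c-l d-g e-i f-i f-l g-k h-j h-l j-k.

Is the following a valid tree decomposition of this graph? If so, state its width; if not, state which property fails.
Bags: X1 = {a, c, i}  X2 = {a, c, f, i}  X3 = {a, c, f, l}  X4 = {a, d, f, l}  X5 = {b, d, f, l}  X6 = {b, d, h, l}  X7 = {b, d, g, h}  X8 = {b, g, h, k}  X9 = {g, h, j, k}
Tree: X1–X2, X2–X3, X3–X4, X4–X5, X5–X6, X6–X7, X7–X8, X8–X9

A tree decomposition must satisfy three properties: every vertex lies in some bag; for every edge, both endpoints lie together in some bag; and for every vertex, the bags containing it form a connected subtree. Here vertex e appears in no bag, so the decomposition is invalid.

No — vertex e appears in no bag.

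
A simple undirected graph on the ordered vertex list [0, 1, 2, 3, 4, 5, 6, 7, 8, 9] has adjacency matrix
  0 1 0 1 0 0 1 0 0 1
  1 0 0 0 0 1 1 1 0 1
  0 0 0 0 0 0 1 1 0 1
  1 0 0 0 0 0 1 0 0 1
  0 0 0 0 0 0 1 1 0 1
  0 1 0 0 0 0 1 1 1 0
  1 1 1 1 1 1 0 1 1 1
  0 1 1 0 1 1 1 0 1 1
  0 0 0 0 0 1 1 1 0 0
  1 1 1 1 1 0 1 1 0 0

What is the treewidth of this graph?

A width-3 tree decomposition is:
Bags: B1 = {1, 6, 7, 9}  B2 = {2, 6, 7, 9}  B3 = {0, 1, 6, 9}  B4 = {4, 6, 7, 9}  B5 = {1, 5, 6, 7}  B6 = {5, 6, 7, 8}  B7 = {0, 3, 6, 9}
Tree: B1–B2, B1–B3, B2–B4, B1–B5, B5–B6, B3–B7
Each bag holds 4 vertices, so the decomposition has width 3, which upper-bounds the treewidth. On the other hand G contains the 4-clique {0, 1, 6, 9}. A clique must lie in a single bag of any decomposition, so no decomposition can have width below 3. The upper and lower bounds meet at 3, so that is the treewidth.

3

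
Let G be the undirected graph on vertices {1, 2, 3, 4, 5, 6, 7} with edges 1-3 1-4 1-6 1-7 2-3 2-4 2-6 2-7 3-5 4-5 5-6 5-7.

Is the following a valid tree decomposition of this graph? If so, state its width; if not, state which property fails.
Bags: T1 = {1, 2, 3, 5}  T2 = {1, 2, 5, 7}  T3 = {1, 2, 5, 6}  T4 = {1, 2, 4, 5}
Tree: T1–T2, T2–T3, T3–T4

Every vertex of G appears in some bag (union = {1, 2, 3, 4, 5, 6, 7}); every edge is covered by a bag; and for each vertex v the set of bags containing v is connected in the bag tree. The decomposition is therefore valid. The largest bag has 4 vertices, so the width is 3.

Yes; width 3.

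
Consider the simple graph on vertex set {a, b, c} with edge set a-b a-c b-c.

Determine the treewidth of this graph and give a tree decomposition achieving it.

With just one bag of size 3, the width is 3 − 1 = 2, so tw(G) ≤ 2. For the lower bound, the 3 vertices {a, b, c} are pairwise adjacent, and any tree decomposition puts a clique entirely inside one bag — forcing width ≥ 2. Therefore the treewidth is 2.

Treewidth 2.
One optimal decomposition is:
Bags: B1 = {a, b, c}
Tree: (single bag)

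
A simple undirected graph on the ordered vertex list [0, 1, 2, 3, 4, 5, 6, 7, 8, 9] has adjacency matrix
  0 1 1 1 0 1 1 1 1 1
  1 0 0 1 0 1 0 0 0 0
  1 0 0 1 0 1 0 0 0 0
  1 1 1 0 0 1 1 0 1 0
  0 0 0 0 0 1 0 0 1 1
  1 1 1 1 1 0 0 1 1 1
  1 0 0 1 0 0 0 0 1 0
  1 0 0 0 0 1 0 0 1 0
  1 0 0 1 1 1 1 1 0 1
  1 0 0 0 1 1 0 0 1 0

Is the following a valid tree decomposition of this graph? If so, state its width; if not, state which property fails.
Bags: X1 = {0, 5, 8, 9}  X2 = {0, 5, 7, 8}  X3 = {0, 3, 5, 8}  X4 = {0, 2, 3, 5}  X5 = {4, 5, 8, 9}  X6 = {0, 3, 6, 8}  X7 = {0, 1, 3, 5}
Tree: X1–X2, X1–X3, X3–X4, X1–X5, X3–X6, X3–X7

Vertex coverage: the bags together contain {0, 1, 2, 3, 4, 5, 6, 7, 8, 9}, the full vertex set. Edge coverage: each edge of G has both endpoints in at least one bag. Running intersection: for every vertex, the bags containing it form a connected subtree. All three properties hold, so this is a valid tree decomposition of width max|bag| − 1 = 3, and hence tw(G) ≤ 3.

Yes; width 3.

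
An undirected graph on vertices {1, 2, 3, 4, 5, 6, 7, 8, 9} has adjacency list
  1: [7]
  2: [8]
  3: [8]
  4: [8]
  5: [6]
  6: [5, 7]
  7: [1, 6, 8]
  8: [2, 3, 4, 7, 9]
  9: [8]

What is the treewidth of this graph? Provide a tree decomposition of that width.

Treewidth 1.
One optimal decomposition is:
Bags: B1 = {7, 8}  B2 = {4, 8}  B3 = {3, 8}  B4 = {6, 7}  B5 = {1, 7}  B6 = {8, 9}  B7 = {2, 8}  B8 = {5, 6}
Tree: B1–B2, B1–B3, B1–B4, B4–B5, B2–B6, B3–B7, B4–B8

The largest bag has 2 vertices, giving width 1; this decomposition certifies tw(G) ≤ 1. Since G has at least one edge (e.g. 7–8), it is not an edgeless graph, so tw(G) ≥ 1. Therefore the treewidth is 1.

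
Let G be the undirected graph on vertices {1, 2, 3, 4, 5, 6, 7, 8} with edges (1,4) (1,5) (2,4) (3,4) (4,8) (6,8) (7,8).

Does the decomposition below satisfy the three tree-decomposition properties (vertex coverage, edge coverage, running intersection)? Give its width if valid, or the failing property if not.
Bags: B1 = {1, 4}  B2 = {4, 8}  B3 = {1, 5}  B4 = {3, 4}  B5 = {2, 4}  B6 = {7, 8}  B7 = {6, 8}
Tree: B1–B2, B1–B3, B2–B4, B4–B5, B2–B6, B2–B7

Yes; width 1.

Vertex coverage: the bags together contain {1, 2, 3, 4, 5, 6, 7, 8}, the full vertex set. Edge coverage: each edge of G has both endpoints in at least one bag. Running intersection: for every vertex, the bags containing it form a connected subtree. All three properties hold, so this is a valid tree decomposition of width max|bag| − 1 = 1, and hence tw(G) ≤ 1.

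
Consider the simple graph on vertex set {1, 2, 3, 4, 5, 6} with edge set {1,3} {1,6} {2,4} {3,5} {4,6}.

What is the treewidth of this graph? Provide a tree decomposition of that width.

The largest bag has 2 vertices, giving width 1; this decomposition certifies tw(G) ≤ 1. Any graph with an edge has treewidth ≥ 1, and G has the edge 5–3. Combining the bounds, tw(G) = 1.

Treewidth 1.
Bags: B1 = {3, 5}  B2 = {1, 3}  B3 = {1, 6}  B4 = {4, 6}  B5 = {2, 4}
Tree: B1–B2, B2–B3, B3–B4, B4–B5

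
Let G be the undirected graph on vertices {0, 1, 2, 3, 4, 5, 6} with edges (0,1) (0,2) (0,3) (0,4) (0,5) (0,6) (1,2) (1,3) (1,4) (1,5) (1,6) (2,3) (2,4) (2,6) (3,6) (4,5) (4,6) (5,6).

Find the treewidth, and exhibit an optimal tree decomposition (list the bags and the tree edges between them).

Treewidth 4.
One such decomposition:
Bags: B1 = {0, 1, 2, 3, 6}  B2 = {0, 1, 2, 4, 6}  B3 = {0, 1, 4, 5, 6}
Tree: B1–B2, B2–B3

The largest bag has 5 vertices, giving width 4; this decomposition certifies tw(G) ≤ 4. On the other hand G contains the 5-clique {0, 1, 2, 3, 6}. A clique must lie in a single bag of any decomposition, so no decomposition can have width below 4. The upper and lower bounds meet at 4, so that is the treewidth.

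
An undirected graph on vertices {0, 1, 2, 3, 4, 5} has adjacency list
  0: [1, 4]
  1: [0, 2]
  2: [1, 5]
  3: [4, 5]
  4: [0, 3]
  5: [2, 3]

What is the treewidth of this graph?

2

A width-2 tree decomposition is:
Bags: B1 = {0, 3, 4}  B2 = {0, 1, 3}  B3 = {1, 2, 3}  B4 = {2, 3, 5}
Tree: B1–B2, B2–B3, B3–B4
The largest bag has 3 vertices, giving width 2; this decomposition certifies tw(G) ≤ 2. For the lower bound, G contains the cycle 3–4–0–1–2–5–3, so G is not a forest; only forests have treewidth ≤ 1, hence tw(G) ≥ 2. Combining the bounds, tw(G) = 2.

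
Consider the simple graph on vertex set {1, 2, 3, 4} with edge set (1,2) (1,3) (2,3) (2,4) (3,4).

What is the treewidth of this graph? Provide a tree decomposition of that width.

Every bag has size at most 3, so the width is 3 − 1 = 2 and tw(G) ≤ 2. On the other hand G contains the 3-clique {1, 2, 3}. A clique must lie in a single bag of any decomposition, so no decomposition can have width below 2. The upper and lower bounds meet at 2, so that is the treewidth.

Treewidth 2.
One such decomposition:
Bags: B1 = {2, 3, 4}  B2 = {1, 2, 3}
Tree: B1–B2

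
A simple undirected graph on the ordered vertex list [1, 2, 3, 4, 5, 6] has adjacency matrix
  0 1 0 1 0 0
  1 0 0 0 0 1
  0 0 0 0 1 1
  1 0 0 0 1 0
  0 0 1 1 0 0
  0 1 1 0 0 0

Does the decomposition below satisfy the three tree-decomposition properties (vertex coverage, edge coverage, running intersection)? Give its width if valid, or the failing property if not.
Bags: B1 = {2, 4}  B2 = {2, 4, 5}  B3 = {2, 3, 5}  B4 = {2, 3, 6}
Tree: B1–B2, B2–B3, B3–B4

No — vertex 1 appears in no bag.

A tree decomposition must satisfy three properties: every vertex lies in some bag; for every edge, both endpoints lie together in some bag; and for every vertex, the bags containing it form a connected subtree. Here vertex 1 appears in no bag, so the decomposition is invalid.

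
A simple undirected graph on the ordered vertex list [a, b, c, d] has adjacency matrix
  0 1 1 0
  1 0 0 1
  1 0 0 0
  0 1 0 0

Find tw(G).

A width-1 tree decomposition is:
Bags: B1 = {a, b}  B2 = {b, d}  B3 = {a, c}
Tree: B1–B2, B1–B3
The largest bag has 2 vertices, giving width 1; this decomposition certifies tw(G) ≤ 1. G has an edge, so its treewidth is at least 1. The upper and lower bounds meet at 1, so that is the treewidth.

1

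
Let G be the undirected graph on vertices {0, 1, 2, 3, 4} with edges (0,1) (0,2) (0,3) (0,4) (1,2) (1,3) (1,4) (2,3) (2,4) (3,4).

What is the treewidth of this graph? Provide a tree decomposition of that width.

Treewidth 4.
Bags: B1 = {0, 1, 2, 3, 4}
Tree: (single bag)

A single bag containing all 5 vertices is trivially a valid decomposition of width 4. Conversely, {0, 1, 2, 3, 4} is a clique of size 5, and the vertices of any clique must share a bag in every tree decomposition; so some bag has ≥ 5 vertices and tw(G) ≥ 4. Combining the bounds, tw(G) = 4.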